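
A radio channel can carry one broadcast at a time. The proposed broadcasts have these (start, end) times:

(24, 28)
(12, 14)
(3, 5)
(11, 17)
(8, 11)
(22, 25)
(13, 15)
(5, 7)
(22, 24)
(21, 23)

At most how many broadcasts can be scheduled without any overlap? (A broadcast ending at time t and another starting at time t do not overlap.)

6

Sort by end time and greedily take each interval whose start is ≥ the last chosen end.
By end time: (3,5), (5,7), (8,11), (12,14), (13,15), (11,17), (21,23), (22,24), (22,25), (24,28).
Pick (3,5); next start ≥ 5 → (5,7); next start ≥ 7 → (8,11); next start ≥ 11 → (12,14); next start ≥ 14 → (21,23); next start ≥ 23 → (24,28).
Selected 6 broadcasts.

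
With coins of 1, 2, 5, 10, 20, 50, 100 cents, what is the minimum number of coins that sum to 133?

5

Use the largest denomination that fits, subtract, and repeat.
133 = 1×100 + 1×20 + 1×10 + 1×2 + 1×1
Total coins = 1 + 1 + 1 + 1 + 1 = 5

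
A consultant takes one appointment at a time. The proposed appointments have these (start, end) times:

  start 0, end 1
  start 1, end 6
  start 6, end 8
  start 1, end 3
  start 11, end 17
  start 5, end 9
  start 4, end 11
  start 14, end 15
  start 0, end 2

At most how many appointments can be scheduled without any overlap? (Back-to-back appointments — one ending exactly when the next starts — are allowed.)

4

Greedy by earliest finish: after sorting by end time, pick each interval compatible with the last pick.
By end time: (0,1), (0,2), (1,3), (1,6), (6,8), (5,9), (4,11), (14,15), (11,17).
Pick (0,1); next start ≥ 1 → (1,3); next start ≥ 3 → (6,8); next start ≥ 8 → (14,15).
Selected 4 appointments.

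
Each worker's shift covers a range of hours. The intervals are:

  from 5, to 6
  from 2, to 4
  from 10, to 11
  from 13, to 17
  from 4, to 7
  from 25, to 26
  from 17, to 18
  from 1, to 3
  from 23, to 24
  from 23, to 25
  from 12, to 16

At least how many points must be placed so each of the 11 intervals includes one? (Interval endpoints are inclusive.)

Process intervals by earliest right end; each time one isn't hit yet, stab at its right endpoint.
Sorted: [1,3] [2,4] [5,6] [4,7] [10,11] [12,16] [13,17] [17,18] [23,24] [23,25] [25,26]
{[1,3],[2,4]} hit by 3; {[5,6],[4,7]} hit by 6; {[10,11]} hit by 11; {[12,16],[13,17]} hit by 16; {[17,18]} hit by 18; {[23,24],[23,25]} hit by 24; {[25,26]} hit by 26.
Points: 3, 6, 11, 16, 18, 24, 26 (7 total).

7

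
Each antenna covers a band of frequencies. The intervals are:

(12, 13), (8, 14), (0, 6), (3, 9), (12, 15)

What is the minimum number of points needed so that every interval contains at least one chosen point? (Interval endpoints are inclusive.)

Process intervals by earliest right end; each time one isn't hit yet, stab at its right endpoint.
By right end: [0,6]  [3,9]  [12,13]  [8,14]  [12,15]
[0,6] uncovered → point at 6; [12,13] uncovered → point at 13.
Points: 6, 13 (2 total).

2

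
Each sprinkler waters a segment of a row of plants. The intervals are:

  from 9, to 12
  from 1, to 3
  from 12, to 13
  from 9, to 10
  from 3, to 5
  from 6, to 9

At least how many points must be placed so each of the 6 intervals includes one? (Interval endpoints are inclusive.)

3

Process intervals by earliest right end; each time one isn't hit yet, stab at its right endpoint.
Sorted: [1,3] [3,5] [6,9] [9,10] [9,12] [12,13]
{[1,3],[3,5]} hit by 3; {[6,9],[9,10],[9,12]} hit by 9; {[12,13]} hit by 13.
Points: 3, 9, 13 (3 total).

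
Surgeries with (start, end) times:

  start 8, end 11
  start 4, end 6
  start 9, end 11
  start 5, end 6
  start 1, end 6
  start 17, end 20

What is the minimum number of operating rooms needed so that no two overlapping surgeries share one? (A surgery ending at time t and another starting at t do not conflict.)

Count concurrent intervals with a sweep; the peak is the room count.
Events (time:±→running): 1:+→1 4:+→2 5:+→3 … peak 3.

3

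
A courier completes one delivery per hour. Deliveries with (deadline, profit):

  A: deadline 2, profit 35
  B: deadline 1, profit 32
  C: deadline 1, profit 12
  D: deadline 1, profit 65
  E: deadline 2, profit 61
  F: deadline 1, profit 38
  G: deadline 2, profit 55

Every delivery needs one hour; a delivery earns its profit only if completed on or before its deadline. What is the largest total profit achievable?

Profit order: D=65 E=61 G=55 F=38 A=35 B=32 C=12
Assign: D→slot 1, E→slot 2, G skipped, F skipped, A skipped, B skipped, C skipped.
Slots: [1:D] [2:E]
Profit = 65 + 61 = 126

126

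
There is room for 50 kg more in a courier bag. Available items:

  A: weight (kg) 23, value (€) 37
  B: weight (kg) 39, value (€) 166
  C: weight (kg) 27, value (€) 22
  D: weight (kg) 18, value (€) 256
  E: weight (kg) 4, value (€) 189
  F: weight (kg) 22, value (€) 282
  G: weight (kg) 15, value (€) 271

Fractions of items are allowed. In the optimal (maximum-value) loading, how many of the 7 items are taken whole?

Greedy by value/weight ratio, highest first.
Order: E (189/4=47.25) > G (271/15=18.07) > D (256/18=14.22) > F (282/22=12.82) > B (166/39=4.26) > A (37/23=1.61) > C (22/27=0.81)
Fill: take E (4 @ 189) → take G (15 @ 271) → take D (18 @ 256) → take 13/22 of F → 166.64; 50/50 used.
3 item(s) taken whole; one partial (take 13/22 of F).

3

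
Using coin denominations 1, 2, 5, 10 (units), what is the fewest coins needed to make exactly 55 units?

6

Greedy: take as many of the largest coin as possible, then repeat with the remainder.
55 = 5×10 + 1×5
Total coins = 5 + 1 = 6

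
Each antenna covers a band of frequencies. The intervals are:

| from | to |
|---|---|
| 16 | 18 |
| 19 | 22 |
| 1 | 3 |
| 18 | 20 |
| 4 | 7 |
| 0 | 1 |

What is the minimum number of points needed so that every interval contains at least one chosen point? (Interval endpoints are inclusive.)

4

By right end: [0,1]  [1,3]  [4,7]  [16,18]  [18,20]  [19,22]
[0,1] uncovered → point at 1; [4,7] uncovered → point at 7; [16,18] uncovered → point at 18; [19,22] uncovered → point at 22.
Points: 1, 7, 18, 22 (4 total).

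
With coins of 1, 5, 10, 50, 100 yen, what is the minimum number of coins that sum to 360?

Use the largest denomination that fits, subtract, and repeat.
360 = 3×100 + 1×50 + 1×10
Total coins = 3 + 1 + 1 = 5

5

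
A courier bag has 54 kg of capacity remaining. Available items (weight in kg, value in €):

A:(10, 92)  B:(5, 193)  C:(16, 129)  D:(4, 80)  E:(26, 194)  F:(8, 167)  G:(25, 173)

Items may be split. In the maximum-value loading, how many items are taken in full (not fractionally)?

5

Sort by value per unit weight and fill in that order.
Ratios (sorted): B 38.60, F 20.88, D 20.00, A 9.20, C 8.06, E 7.46, G 6.92
take B (5 @ 193); take F (8 @ 167); take D (4 @ 80); take A (10 @ 92); take C (16 @ 129); take 11/26 of E → 82.08. Capacity used 54/54.
5 item(s) taken whole; one partial (take 11/26 of E).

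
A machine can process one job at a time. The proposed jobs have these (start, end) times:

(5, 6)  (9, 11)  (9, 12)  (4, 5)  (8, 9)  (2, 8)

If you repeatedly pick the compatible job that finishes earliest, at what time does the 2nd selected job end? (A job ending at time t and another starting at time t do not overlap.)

Order by finish time; keep every interval that doesn't clash with the previous kept one.
Sorted by end: (4,5)  (5,6)  (2,8)  (8,9)  (9,11)  (9,12)
take (4,5); take (5,6); take (8,9); take (9,11).
Selected: (4,5) (5,6) (8,9) (9,11)

6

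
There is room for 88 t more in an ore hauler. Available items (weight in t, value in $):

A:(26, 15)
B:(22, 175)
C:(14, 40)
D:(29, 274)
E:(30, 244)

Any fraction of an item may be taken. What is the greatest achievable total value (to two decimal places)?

Order: D (274/29=9.45) > E (244/30=8.13) > B (175/22=7.95) > C (40/14=2.86) > A (15/26=0.58)
Fill: take D (29 @ 274) → take E (30 @ 244) → take B (22 @ 175) → take 7/14 of C → 20.00; 88/88 used.
Total value = 713.00

713.00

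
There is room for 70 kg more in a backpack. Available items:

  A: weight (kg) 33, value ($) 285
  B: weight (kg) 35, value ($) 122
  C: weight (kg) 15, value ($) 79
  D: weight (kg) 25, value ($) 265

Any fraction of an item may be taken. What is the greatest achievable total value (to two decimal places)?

613.20

Sort by value per unit weight and fill in that order.
Order: D (265/25=10.60) > A (285/33=8.64) > C (79/15=5.27) > B (122/35=3.49)
Fill: take D (25 @ 265) → take A (33 @ 285) → take 12/15 of C → 63.20; 70/70 used.
Total value = 613.20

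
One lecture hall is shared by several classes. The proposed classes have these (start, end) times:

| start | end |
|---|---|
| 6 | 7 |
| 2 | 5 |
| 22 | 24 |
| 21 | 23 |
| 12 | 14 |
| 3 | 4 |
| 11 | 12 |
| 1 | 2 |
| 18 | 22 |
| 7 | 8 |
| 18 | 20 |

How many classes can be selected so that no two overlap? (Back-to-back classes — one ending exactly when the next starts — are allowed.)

8

By end time: (1,2), (3,4), (2,5), (6,7), (7,8), (11,12), (12,14), (18,20), (18,22), (21,23), (22,24).
Pick (1,2); next start ≥ 2 → (3,4); next start ≥ 4 → (6,7); next start ≥ 7 → (7,8); next start ≥ 8 → (11,12); next start ≥ 12 → (12,14); next start ≥ 14 → (18,20); next start ≥ 20 → (21,23).
Selected 8 classes.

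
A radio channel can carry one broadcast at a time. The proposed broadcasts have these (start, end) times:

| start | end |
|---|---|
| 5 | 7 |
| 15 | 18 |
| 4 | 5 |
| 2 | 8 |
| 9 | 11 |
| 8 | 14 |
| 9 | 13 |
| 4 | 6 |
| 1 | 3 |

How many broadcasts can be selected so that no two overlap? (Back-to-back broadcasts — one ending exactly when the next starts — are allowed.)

5

Sorted by end: (1,3)  (4,5)  (4,6)  (5,7)  (2,8)  (9,11)  (9,13)  (8,14)  (15,18)
take (1,3); take (4,5); take (5,7); take (9,11); skip (8,14); take (15,18).
Selected 5 broadcasts.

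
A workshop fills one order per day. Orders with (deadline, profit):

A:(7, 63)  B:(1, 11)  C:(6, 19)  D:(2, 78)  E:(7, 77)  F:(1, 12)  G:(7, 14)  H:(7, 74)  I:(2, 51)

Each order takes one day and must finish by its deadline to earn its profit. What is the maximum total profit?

Profit order: D=78 E=77 H=74 A=63 I=51 C=19 G=14 F=12 B=11
Assign: D→slot 2, E→slot 7, H→slot 6, A→slot 5, I→slot 1, C→slot 4, G→slot 3, F skipped, B skipped.
Slots: [1:I] [2:D] [3:G] [4:C] [5:A] [6:H] [7:E]
Profit = 51 + 78 + 14 + 19 + 63 + 74 + 77 = 376

376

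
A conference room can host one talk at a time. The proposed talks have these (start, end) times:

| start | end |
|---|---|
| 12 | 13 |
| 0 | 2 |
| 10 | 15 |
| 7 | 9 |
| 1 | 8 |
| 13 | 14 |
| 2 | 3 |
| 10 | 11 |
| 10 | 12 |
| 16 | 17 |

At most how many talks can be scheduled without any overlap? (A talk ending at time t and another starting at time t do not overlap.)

Sort by end time and greedily take each interval whose start is ≥ the last chosen end.
Sorted by end: (0,2)  (2,3)  (1,8)  (7,9)  (10,11)  (10,12)  (12,13)  (13,14)  (10,15)  (16,17)
take (0,2); take (2,3); take (7,9); take (10,11); take (12,13); take (13,14); take (16,17).
Selected 7 talks.

7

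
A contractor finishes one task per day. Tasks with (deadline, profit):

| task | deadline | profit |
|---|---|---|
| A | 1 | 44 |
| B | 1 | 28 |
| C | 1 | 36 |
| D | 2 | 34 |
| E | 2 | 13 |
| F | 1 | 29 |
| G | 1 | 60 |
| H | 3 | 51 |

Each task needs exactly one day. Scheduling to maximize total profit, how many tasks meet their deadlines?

3

By profit: G(d1,60), H(d3,51), A(d1,44), C(d1,36), D(d2,34), F(d1,29), B(d1,28), E(d2,13)
G→slot 1; H→slot 3; A skipped; C skipped; D→slot 2; F skipped; B skipped; E skipped.
3 of 8 scheduled.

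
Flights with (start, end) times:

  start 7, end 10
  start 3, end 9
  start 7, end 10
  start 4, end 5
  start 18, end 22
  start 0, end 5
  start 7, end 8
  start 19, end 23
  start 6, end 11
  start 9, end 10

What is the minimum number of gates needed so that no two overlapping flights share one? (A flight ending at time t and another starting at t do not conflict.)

5

starts: [0, 3, 4, 6, 7, 7, 7, 9, 18, 19]
ends:   [5, 5, 8, 9, 10, 10, 10, 11, 22, 23]
s0→1 s3→2 s4→3 e5→2 e5→1 s6→2 s7→3 s7→4 s7→5  — peak 5.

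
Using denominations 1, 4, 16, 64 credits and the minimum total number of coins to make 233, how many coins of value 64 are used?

3

233 − 3×64→41 − 2×16→9 − 2×4→1 − 1×1→0
Count of 64: 3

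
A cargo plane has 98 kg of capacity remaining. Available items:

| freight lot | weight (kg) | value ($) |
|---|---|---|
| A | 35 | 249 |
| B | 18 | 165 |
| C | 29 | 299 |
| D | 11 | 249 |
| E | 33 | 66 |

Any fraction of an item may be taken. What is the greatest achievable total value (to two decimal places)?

Ratios (sorted): D 22.64, C 10.31, B 9.17, A 7.11, E 2.00
take D (11 @ 249); take C (29 @ 299); take B (18 @ 165); take A (35 @ 249); take 5/33 of E → 10.00. Capacity used 98/98.
Total value = 972.00

972.00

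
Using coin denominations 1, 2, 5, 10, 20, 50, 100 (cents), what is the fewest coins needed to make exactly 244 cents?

Greedy: take as many of the largest coin as possible, then repeat with the remainder.
244 − 2×100→44 − 2×20→4 − 2×2→0
Total coins = 2 + 2 + 2 = 6

6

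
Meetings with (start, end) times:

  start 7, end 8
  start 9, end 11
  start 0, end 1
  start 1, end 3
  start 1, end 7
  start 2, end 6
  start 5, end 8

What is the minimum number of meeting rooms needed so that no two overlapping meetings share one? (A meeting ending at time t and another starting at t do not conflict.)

3

The answer is the maximum number of intervals overlapping at any instant.
starts: [0, 1, 1, 2, 5, 7, 9]
ends:   [1, 3, 6, 7, 8, 8, 11]
s0→1 e1→0 s1→1 s1→2 s2→3  — peak 3.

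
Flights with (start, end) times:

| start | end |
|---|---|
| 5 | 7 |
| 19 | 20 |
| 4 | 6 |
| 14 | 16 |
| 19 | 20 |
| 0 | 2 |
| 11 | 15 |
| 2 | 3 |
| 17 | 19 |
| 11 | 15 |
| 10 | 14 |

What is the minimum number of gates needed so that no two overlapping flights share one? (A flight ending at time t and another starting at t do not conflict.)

Events (time:±→running): 0:+→1 2:-→0 2:+→1 3:-→0 4:+→1 5:+→2 6:-→1 7:-→0 10:+→1 11:+→2 11:+→3 … peak 3.

3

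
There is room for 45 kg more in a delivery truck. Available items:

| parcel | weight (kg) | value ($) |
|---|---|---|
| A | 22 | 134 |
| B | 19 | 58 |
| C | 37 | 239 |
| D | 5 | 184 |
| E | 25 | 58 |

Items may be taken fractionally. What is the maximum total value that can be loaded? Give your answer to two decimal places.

441.27

Greedy by value/weight ratio, highest first.
Order: D (184/5=36.80) > C (239/37=6.46) > A (134/22=6.09) > B (58/19=3.05) > E (58/25=2.32)
Fill: take D (5 @ 184) → take C (37 @ 239) → take 3/22 of A → 18.27; 45/45 used.
Total value = 441.27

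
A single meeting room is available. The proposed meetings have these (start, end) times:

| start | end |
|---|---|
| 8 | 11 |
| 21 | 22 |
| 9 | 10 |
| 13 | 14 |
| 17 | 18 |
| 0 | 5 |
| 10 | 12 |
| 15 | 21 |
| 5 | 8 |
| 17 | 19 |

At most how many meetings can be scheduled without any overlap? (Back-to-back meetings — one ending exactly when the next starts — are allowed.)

Greedy by earliest finish: after sorting by end time, pick each interval compatible with the last pick.
Sorted by end: (0,5)  (5,8)  (9,10)  (8,11)  (10,12)  (13,14)  (17,18)  (17,19)  (15,21)  (21,22)
take (0,5); take (5,8); take (9,10); take (10,12); take (13,14); take (17,18); skip (17,19); skip (15,21); take (21,22).
Selected 7 meetings.

7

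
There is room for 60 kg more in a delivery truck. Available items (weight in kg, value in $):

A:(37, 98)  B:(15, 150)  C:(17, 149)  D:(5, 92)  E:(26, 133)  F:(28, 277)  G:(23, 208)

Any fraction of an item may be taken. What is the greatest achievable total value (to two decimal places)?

Sort by value per unit weight and fill in that order.
Ratios (sorted): D 18.40, B 10.00, F 9.89, G 9.04, C 8.76, E 5.12, A 2.65
take D (5 @ 92); take B (15 @ 150); take F (28 @ 277); take 12/23 of G → 108.52. Capacity used 60/60.
Total value = 627.52

627.52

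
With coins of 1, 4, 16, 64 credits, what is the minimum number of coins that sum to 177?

177 = 2×64 + 3×16 + 1×1
Total coins = 2 + 3 + 1 = 6

6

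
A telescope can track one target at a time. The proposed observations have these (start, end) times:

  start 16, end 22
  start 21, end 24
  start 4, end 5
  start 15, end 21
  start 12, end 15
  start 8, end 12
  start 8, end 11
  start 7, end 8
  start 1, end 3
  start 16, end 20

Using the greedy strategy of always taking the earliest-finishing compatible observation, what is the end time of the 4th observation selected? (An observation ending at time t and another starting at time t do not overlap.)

Sorted by end: (1,3)  (4,5)  (7,8)  (8,11)  (8,12)  (12,15)  (16,20)  (15,21)  (16,22)  (21,24)
take (1,3); take (4,5); take (7,8); take (8,11); skip (8,12); take (12,15); take (16,20); skip (15,21); take (21,24).
Selected: (1,3) (4,5) (7,8) (8,11) (12,15) (16,20) (21,24)

11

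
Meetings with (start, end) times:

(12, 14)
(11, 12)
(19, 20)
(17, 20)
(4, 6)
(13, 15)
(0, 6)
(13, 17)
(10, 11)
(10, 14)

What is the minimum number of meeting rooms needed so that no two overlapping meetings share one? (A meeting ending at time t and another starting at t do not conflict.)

Count concurrent intervals with a sweep; the peak is the room count.
starts: [0, 4, 10, 10, 11, 12, 13, 13, 17, 19]
ends:   [6, 6, 11, 12, 14, 14, 15, 17, 20, 20]
s0→1 s4→2 e6→1 e6→0 s10→1 s10→2 e11→1 s11→2 e12→1 s12→2 s13→3 s13→4  — peak 4.

4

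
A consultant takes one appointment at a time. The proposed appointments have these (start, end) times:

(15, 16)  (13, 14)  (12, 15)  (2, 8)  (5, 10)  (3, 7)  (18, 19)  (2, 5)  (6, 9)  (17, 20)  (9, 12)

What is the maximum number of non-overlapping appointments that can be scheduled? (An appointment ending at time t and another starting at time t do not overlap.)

6

Order by finish time; keep every interval that doesn't clash with the previous kept one.
Sorted by end: (2,5)  (3,7)  (2,8)  (6,9)  (5,10)  (9,12)  (13,14)  (12,15)  (15,16)  (18,19)  (17,20)
take (2,5); take (6,9); take (9,12); take (13,14); take (15,16); take (18,19).
Selected 6 appointments.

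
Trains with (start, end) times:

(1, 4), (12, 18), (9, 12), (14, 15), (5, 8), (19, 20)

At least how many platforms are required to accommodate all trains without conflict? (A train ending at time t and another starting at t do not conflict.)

Events (time:±→running): 1:+→1 4:-→0 5:+→1 8:-→0 9:+→1 12:-→0 12:+→1 14:+→2 … peak 2.

2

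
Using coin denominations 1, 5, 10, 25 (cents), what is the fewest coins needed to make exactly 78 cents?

Greedy: take as many of the largest coin as possible, then repeat with the remainder.
78 − 3×25→3 − 3×1→0
Total coins = 3 + 3 = 6

6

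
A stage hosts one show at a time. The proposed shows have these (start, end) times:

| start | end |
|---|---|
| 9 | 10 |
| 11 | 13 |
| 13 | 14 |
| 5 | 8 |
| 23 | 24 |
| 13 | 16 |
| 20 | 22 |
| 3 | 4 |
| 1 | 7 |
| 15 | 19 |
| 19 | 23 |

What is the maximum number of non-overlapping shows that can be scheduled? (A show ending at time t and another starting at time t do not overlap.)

Order by finish time; keep every interval that doesn't clash with the previous kept one.
Sorted by end: (3,4)  (1,7)  (5,8)  (9,10)  (11,13)  (13,14)  (13,16)  (15,19)  (20,22)  (19,23)  (23,24)
take (3,4); skip (1,7); take (5,8); take (9,10); take (11,13); take (13,14); take (15,19); take (20,22); take (23,24).
Selected 8 shows.

8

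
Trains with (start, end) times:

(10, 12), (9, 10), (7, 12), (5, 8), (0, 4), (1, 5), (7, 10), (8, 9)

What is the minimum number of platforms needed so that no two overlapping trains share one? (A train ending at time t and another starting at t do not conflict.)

Events (time:±→running): 0:+→1 1:+→2 4:-→1 5:-→0 5:+→1 7:+→2 7:+→3 … peak 3.

3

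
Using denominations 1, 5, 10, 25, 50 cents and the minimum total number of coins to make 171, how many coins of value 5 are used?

0

Use the largest denomination that fits, subtract, and repeat.
171 − 3×50→21 − 2×10→1 − 1×1→0
Count of 5: 0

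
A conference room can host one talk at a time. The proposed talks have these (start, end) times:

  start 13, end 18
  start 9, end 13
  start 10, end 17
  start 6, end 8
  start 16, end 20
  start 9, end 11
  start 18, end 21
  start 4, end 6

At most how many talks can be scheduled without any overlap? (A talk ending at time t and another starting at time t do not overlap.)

5

Order by finish time; keep every interval that doesn't clash with the previous kept one.
By end time: (4,6), (6,8), (9,11), (9,13), (10,17), (13,18), (16,20), (18,21).
Pick (4,6); next start ≥ 6 → (6,8); next start ≥ 8 → (9,11); next start ≥ 11 → (13,18); next start ≥ 18 → (18,21).
Selected 5 talks.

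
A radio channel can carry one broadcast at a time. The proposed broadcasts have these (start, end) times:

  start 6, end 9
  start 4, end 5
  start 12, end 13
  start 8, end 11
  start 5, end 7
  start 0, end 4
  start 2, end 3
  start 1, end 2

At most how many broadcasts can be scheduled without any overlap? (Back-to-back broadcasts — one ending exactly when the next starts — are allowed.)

6

Sorted by end: (1,2)  (2,3)  (0,4)  (4,5)  (5,7)  (6,9)  (8,11)  (12,13)
take (1,2); take (2,3); take (4,5); take (5,7); take (8,11); take (12,13).
Selected 6 broadcasts.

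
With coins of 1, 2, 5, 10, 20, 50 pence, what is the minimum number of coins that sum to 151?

Use the largest denomination that fits, subtract, and repeat.
151 = 3×50 + 1×1
Total coins = 3 + 1 = 4

4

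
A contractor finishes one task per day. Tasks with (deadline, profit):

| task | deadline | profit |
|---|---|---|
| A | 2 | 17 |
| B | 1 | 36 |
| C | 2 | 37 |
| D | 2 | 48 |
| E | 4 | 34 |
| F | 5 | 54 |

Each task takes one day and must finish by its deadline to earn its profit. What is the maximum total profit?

173

By profit: F(d5,54), D(d2,48), C(d2,37), B(d1,36), E(d4,34), A(d2,17)
F→slot 5; D→slot 2; C→slot 1; B skipped; E→slot 4; A skipped.
Profit = 37 + 48 + 34 + 54 = 173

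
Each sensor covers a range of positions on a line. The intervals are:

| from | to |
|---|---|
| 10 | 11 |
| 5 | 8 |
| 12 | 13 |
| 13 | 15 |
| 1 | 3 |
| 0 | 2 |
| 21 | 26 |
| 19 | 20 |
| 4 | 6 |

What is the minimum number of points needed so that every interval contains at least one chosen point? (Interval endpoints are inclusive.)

6

Process intervals by earliest right end; each time one isn't hit yet, stab at its right endpoint.
Sorted: [0,2] [1,3] [4,6] [5,8] [10,11] [12,13] [13,15] [19,20] [21,26]
{[0,2],[1,3]} hit by 2; {[4,6],[5,8]} hit by 6; {[10,11]} hit by 11; {[12,13],[13,15]} hit by 13; {[19,20]} hit by 20; {[21,26]} hit by 26.
Points: 2, 6, 11, 13, 20, 26 (6 total).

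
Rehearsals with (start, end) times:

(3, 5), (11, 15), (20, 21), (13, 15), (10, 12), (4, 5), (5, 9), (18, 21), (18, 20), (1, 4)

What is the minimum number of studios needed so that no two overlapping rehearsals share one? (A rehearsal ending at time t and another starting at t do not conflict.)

2

Count concurrent intervals with a sweep; the peak is the room count.
Events (time:±→running): 1:+→1 3:+→2 … peak 2.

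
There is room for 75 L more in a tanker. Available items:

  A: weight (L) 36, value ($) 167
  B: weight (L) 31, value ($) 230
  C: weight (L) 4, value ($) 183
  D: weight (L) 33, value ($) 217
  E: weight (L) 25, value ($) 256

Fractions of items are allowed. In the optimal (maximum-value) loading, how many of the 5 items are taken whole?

Sort by value per unit weight and fill in that order.
Ratios (sorted): C 45.75, E 10.24, B 7.42, D 6.58, A 4.64
take C (4 @ 183); take E (25 @ 256); take B (31 @ 230); take 15/33 of D → 98.64. Capacity used 75/75.
3 item(s) taken whole; one partial (take 15/33 of D).

3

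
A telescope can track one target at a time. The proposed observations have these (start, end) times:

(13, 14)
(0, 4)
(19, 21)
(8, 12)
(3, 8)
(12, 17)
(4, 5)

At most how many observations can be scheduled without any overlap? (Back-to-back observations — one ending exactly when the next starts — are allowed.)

Order by finish time; keep every interval that doesn't clash with the previous kept one.
Sorted by end: (0,4)  (4,5)  (3,8)  (8,12)  (13,14)  (12,17)  (19,21)
take (0,4); take (4,5); skip (3,8); take (8,12); take (13,14); take (19,21).
Selected 5 observations.

5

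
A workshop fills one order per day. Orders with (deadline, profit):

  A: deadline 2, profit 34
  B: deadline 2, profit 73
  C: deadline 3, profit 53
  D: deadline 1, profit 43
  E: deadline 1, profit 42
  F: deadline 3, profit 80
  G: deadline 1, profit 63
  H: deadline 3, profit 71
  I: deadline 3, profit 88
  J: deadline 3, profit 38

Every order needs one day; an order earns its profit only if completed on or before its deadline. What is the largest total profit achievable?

Take jobs in profit order; each goes to the latest open slot no later than its deadline.
Profit order: I=88 F=80 B=73 H=71 G=63 C=53 D=43 E=42 J=38 A=34
Assign: I→slot 3, F→slot 2, B→slot 1, H skipped, G skipped, C skipped, D skipped, E skipped, J skipped, A skipped.
Slots: [1:B] [2:F] [3:I]
Profit = 73 + 80 + 88 = 241

241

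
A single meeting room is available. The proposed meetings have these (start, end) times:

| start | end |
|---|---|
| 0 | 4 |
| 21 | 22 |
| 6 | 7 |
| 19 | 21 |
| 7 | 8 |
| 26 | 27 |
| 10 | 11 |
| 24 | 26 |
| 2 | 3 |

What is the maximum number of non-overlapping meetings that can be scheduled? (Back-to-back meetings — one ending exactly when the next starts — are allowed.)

8

Sorted by end: (2,3)  (0,4)  (6,7)  (7,8)  (10,11)  (19,21)  (21,22)  (24,26)  (26,27)
take (2,3); take (6,7); take (7,8); take (10,11); take (19,21); take (21,22); take (24,26); take (26,27).
Selected 8 meetings.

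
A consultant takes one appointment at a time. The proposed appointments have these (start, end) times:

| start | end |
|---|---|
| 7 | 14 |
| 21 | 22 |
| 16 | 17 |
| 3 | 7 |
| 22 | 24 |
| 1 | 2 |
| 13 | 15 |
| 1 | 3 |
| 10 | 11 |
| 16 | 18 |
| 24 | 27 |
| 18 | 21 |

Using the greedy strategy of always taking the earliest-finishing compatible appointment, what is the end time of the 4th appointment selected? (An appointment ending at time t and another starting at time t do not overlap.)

By end time: (1,2), (1,3), (3,7), (10,11), (7,14), (13,15), (16,17), (16,18), (18,21), (21,22), (22,24), (24,27).
Pick (1,2); next start ≥ 2 → (3,7); next start ≥ 7 → (10,11); next start ≥ 11 → (13,15); next start ≥ 15 → (16,17); next start ≥ 17 → (18,21); next start ≥ 21 → (21,22); next start ≥ 22 → (22,24); next start ≥ 24 → (24,27).
Selected: (1,2) (3,7) (10,11) (13,15) (16,17) (18,21) (21,22) (22,24) (24,27)

15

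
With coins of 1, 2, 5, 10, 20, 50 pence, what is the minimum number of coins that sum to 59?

Greedy: take as many of the largest coin as possible, then repeat with the remainder.
59 = 1×50 + 1×5 + 2×2
Total coins = 1 + 1 + 2 = 4

4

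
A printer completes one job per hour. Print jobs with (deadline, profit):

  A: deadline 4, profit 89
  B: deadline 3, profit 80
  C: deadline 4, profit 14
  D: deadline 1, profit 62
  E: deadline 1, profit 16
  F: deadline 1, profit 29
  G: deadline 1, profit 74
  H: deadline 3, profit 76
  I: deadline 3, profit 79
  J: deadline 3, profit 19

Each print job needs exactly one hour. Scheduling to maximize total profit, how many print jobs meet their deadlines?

Sort by profit descending; place each in the latest free slot ≤ its deadline.
By profit: A(d4,89), B(d3,80), I(d3,79), H(d3,76), G(d1,74), D(d1,62), F(d1,29), J(d3,19), E(d1,16), C(d4,14)
A→slot 4; B→slot 3; I→slot 2; H→slot 1; G skipped; D skipped; F skipped; J skipped; E skipped; C skipped.
4 of 10 scheduled.

4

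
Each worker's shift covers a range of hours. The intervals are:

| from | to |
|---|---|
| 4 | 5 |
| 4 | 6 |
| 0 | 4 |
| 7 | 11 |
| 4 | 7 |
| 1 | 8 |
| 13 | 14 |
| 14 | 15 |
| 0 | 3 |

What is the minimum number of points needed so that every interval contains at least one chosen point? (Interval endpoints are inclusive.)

Sort by right endpoint; whenever an interval is uncovered, place a point at its right end.
Sorted: [0,3] [0,4] [4,5] [4,6] [4,7] [1,8] [7,11] [13,14] [14,15]
{[0,3],[0,4]} hit by 3; {[4,5],[4,6],[4,7],[1,8]} hit by 5; {[7,11]} hit by 11; {[13,14],[14,15]} hit by 14.
Points: 3, 5, 11, 14 (4 total).

4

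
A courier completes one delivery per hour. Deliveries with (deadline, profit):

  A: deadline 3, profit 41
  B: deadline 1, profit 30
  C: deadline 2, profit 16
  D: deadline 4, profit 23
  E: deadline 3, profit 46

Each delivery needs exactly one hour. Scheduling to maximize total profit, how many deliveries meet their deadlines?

4

Sort by profit descending; place each in the latest free slot ≤ its deadline.
By profit: E(d3,46), A(d3,41), B(d1,30), D(d4,23), C(d2,16)
E→slot 3; A→slot 2; B→slot 1; D→slot 4; C skipped.
4 of 5 scheduled.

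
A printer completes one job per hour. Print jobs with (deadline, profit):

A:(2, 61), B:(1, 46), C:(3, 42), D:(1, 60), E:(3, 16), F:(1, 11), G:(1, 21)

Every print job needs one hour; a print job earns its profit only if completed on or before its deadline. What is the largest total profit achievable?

163

Sort by profit descending; place each in the latest free slot ≤ its deadline.
Profit order: A=61 D=60 B=46 C=42 G=21 E=16 F=11
Assign: A→slot 2, D→slot 1, B skipped, C→slot 3, G skipped, E skipped, F skipped.
Slots: [1:D] [2:A] [3:C]
Profit = 60 + 61 + 42 = 163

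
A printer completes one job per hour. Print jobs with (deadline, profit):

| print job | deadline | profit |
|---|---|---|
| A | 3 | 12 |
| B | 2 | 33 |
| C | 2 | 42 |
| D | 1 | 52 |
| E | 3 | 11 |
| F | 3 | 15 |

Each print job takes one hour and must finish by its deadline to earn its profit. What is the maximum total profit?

Sort by profit descending; place each in the latest free slot ≤ its deadline.
Profit order: D=52 C=42 B=33 F=15 A=12 E=11
Assign: D→slot 1, C→slot 2, B skipped, F→slot 3, A skipped, E skipped.
Slots: [1:D] [2:C] [3:F]
Profit = 52 + 42 + 15 = 109

109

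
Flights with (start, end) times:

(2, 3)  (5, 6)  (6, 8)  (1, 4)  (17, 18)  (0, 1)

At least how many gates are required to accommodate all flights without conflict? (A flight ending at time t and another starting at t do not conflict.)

2

Events (time:±→running): 0:+→1 1:-→0 1:+→1 2:+→2 … peak 2.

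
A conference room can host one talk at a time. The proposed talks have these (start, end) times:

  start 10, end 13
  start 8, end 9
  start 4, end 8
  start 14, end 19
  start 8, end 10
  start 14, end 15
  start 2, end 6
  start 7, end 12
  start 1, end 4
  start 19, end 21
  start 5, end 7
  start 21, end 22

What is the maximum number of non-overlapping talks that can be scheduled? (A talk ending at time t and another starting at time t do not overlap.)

7

Sorted by end: (1,4)  (2,6)  (5,7)  (4,8)  (8,9)  (8,10)  (7,12)  (10,13)  (14,15)  (14,19)  (19,21)  (21,22)
take (1,4); take (5,7); take (8,9); skip (7,12); take (10,13); take (14,15); take (19,21); take (21,22).
Selected 7 talks.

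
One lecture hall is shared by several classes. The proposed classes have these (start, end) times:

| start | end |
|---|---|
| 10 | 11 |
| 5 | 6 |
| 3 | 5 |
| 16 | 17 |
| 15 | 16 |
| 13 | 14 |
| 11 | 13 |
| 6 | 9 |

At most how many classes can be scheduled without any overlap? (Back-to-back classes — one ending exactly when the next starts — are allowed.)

Sort by end time and greedily take each interval whose start is ≥ the last chosen end.
Sorted by end: (3,5)  (5,6)  (6,9)  (10,11)  (11,13)  (13,14)  (15,16)  (16,17)
take (3,5); take (5,6); take (6,9); take (10,11); take (11,13); take (13,14); take (15,16); take (16,17).
Selected 8 classes.

8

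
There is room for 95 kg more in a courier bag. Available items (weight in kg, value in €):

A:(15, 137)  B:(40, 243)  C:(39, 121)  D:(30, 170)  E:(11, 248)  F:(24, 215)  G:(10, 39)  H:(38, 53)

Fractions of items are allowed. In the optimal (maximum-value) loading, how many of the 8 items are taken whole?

Order: E (248/11=22.55) > A (137/15=9.13) > F (215/24=8.96) > B (243/40=6.08) > D (170/30=5.67) > G (39/10=3.90) > C (121/39=3.10) > H (53/38=1.39)
Fill: take E (11 @ 248) → take A (15 @ 137) → take F (24 @ 215) → take B (40 @ 243) → take 5/30 of D → 28.33; 95/95 used.
4 item(s) taken whole; one partial (take 5/30 of D).

4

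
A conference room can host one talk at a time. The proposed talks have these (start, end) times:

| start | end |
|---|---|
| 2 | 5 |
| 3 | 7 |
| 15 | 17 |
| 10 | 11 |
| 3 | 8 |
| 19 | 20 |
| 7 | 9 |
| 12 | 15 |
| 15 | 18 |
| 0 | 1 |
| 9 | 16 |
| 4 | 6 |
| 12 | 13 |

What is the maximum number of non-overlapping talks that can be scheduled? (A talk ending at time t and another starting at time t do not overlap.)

Sorted by end: (0,1)  (2,5)  (4,6)  (3,7)  (3,8)  (7,9)  (10,11)  (12,13)  (12,15)  (9,16)  (15,17)  (15,18)  (19,20)
take (0,1); take (2,5); skip (4,6); skip (3,8); take (7,9); take (10,11); take (12,13); take (15,17); skip (15,18); take (19,20).
Selected 7 talks.

7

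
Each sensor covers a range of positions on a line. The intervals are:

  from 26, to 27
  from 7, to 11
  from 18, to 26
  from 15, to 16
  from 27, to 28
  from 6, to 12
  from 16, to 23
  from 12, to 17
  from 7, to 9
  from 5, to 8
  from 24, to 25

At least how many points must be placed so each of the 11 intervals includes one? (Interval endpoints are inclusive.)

Process intervals by earliest right end; each time one isn't hit yet, stab at its right endpoint.
Sorted: [5,8] [7,9] [7,11] [6,12] [15,16] [12,17] [16,23] [24,25] [18,26] [26,27] [27,28]
{[5,8],[7,9],[7,11],[6,12]} hit by 8; {[15,16],[12,17],[16,23]} hit by 16; {[24,25],[18,26]} hit by 25; {[26,27],[27,28]} hit by 27.
Points: 8, 16, 25, 27 (4 total).

4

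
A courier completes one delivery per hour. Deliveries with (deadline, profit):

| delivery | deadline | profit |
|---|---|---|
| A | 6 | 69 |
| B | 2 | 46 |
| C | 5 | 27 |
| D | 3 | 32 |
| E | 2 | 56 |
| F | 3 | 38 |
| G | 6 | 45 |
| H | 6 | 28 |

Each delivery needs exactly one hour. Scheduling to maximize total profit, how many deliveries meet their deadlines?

6

Sort by profit descending; place each in the latest free slot ≤ its deadline.
By profit: A(d6,69), E(d2,56), B(d2,46), G(d6,45), F(d3,38), D(d3,32), H(d6,28), C(d5,27)
A→slot 6; E→slot 2; B→slot 1; G→slot 5; F→slot 3; D skipped; H→slot 4; C skipped.
6 of 8 scheduled.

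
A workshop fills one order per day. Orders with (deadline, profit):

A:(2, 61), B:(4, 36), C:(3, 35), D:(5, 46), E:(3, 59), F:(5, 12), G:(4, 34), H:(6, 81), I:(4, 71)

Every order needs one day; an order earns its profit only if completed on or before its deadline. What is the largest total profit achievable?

Sort by profit descending; place each in the latest free slot ≤ its deadline.
By profit: H(d6,81), I(d4,71), A(d2,61), E(d3,59), D(d5,46), B(d4,36), C(d3,35), G(d4,34), F(d5,12)
H→slot 6; I→slot 4; A→slot 2; E→slot 3; D→slot 5; B→slot 1; C skipped; G skipped; F skipped.
Profit = 36 + 61 + 59 + 71 + 46 + 81 = 354

354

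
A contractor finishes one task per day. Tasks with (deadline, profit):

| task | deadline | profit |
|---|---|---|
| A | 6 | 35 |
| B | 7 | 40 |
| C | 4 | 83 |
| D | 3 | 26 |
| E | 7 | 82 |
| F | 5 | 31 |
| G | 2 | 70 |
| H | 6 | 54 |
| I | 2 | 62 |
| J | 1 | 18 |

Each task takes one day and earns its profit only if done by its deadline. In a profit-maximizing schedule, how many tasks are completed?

7

Take jobs in profit order; each goes to the latest open slot no later than its deadline.
Profit order: C=83 E=82 G=70 I=62 H=54 B=40 A=35 F=31 D=26 J=18
Assign: C→slot 4, E→slot 7, G→slot 2, I→slot 1, H→slot 6, B→slot 5, A→slot 3, F skipped, D skipped, J skipped.
Slots: [1:I] [2:G] [3:A] [4:C] [5:B] [6:H] [7:E]
7 of 10 scheduled.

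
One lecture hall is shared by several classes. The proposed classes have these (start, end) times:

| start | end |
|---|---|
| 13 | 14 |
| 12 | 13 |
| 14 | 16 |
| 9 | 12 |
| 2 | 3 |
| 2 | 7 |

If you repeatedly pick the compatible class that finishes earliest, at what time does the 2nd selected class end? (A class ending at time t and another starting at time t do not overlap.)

Greedy by earliest finish: after sorting by end time, pick each interval compatible with the last pick.
Sorted by end: (2,3)  (2,7)  (9,12)  (12,13)  (13,14)  (14,16)
take (2,3); take (9,12); take (12,13); take (13,14); take (14,16).
Selected: (2,3) (9,12) (12,13) (13,14) (14,16)

12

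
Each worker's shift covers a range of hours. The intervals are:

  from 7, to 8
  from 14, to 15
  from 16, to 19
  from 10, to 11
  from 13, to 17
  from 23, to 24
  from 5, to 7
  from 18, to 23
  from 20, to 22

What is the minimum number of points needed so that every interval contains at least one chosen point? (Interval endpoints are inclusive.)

Process intervals by earliest right end; each time one isn't hit yet, stab at its right endpoint.
Sorted: [5,7] [7,8] [10,11] [14,15] [13,17] [16,19] [20,22] [18,23] [23,24]
{[5,7],[7,8]} hit by 7; {[10,11]} hit by 11; {[14,15],[13,17]} hit by 15; {[16,19]} hit by 19; {[20,22],[18,23]} hit by 22; {[23,24]} hit by 24.
Points: 7, 11, 15, 19, 22, 24 (6 total).

6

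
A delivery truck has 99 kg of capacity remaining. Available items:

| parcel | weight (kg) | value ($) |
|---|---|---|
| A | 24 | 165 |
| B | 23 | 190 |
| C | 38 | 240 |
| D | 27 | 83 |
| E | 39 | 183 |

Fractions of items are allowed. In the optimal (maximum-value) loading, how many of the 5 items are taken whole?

Sort by value per unit weight and fill in that order.
Order: B (190/23=8.26) > A (165/24=6.88) > C (240/38=6.32) > E (183/39=4.69) > D (83/27=3.07)
Fill: take B (23 @ 190) → take A (24 @ 165) → take C (38 @ 240) → take 14/39 of E → 65.69; 99/99 used.
3 item(s) taken whole; one partial (take 14/39 of E).

3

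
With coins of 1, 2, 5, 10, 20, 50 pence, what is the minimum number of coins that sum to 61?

61 = 1×50 + 1×10 + 1×1
Total coins = 1 + 1 + 1 = 3

3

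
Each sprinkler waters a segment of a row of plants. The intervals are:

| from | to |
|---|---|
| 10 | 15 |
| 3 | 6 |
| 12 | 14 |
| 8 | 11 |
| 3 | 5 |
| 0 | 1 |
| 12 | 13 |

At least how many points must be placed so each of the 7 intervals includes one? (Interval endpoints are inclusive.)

4

By right end: [0,1]  [3,5]  [3,6]  [8,11]  [12,13]  [12,14]  [10,15]
[0,1] uncovered → point at 1; [3,5] uncovered → point at 5; [8,11] uncovered → point at 11; [12,13] uncovered → point at 13.
Points: 1, 5, 11, 13 (4 total).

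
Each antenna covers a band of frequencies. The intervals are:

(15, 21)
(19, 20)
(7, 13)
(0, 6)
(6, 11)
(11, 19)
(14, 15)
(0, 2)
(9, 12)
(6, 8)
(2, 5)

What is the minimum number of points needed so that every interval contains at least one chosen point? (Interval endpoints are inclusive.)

5

Process intervals by earliest right end; each time one isn't hit yet, stab at its right endpoint.
Sorted: [0,2] [2,5] [0,6] [6,8] [6,11] [9,12] [7,13] [14,15] [11,19] [19,20] [15,21]
{[0,2],[2,5],[0,6]} hit by 2; {[6,8],[6,11]} hit by 8; {[9,12],[7,13]} hit by 12; {[14,15],[11,19]} hit by 15; {[19,20],[15,21]} hit by 20.
Points: 2, 8, 12, 15, 20 (5 total).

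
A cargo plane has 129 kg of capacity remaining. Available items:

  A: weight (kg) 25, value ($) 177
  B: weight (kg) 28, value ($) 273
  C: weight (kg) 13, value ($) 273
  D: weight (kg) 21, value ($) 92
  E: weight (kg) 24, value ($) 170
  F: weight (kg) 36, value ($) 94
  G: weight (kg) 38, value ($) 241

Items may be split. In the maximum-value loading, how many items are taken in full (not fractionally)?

5

Order: C (273/13=21.00) > B (273/28=9.75) > E (170/24=7.08) > A (177/25=7.08) > G (241/38=6.34) > D (92/21=4.38) > F (94/36=2.61)
Fill: take C (13 @ 273) → take B (28 @ 273) → take E (24 @ 170) → take A (25 @ 177) → take G (38 @ 241) → take 1/21 of D → 4.38; 129/129 used.
5 item(s) taken whole; one partial (take 1/21 of D).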